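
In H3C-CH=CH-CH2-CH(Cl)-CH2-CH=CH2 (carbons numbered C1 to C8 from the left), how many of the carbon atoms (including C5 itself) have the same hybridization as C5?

C5 is sp3 (only σ bonds).
C1: sp3 ✓
C2: sp2
C3: sp2
C4: sp3 ✓
C5: sp3 ✓
C6: sp3 ✓
C7: sp2
C8: sp2
4 carbons are sp3.

4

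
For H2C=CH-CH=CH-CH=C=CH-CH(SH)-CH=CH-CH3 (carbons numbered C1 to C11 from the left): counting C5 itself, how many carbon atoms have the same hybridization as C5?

C5 is sp2 (one π bond).
C1: sp2 ✓
C2: sp2 ✓
C3: sp2 ✓
C4: sp2 ✓
C5: sp2 ✓
C6: sp
C7: sp2 ✓
C8: sp3
C9: sp2 ✓
C10: sp2 ✓
C11: sp3
8 carbons are sp2.

8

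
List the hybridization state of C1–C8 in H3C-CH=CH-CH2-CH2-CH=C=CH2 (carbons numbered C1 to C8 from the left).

C1 (4 σ bonds) has steric number 4: sp3.
C2 is sp2: 3 σ bonds, plus one π bond, 3 electron-density regions.
C3 carries 3 σ bonds, plus one π bond, giving a steric number of 3, so it is sp2.
C4 — 4 σ bonds. Steric number 4, so sp3.
C5: 4 σ bonds — 4 electron domains, sp3.
C6: 3 σ bonds, plus one π bond — 3 electron domains, sp2.
C7 is sp: 2 σ bonds, plus two π bonds, 2 electron-density regions.
C8 — 3 σ bonds, plus one π bond. Steric number 3, so sp2.

C1 sp3, C2 sp2, C3 sp2, C4 sp3, C5 sp3, C6 sp2, C7 sp, C8 sp2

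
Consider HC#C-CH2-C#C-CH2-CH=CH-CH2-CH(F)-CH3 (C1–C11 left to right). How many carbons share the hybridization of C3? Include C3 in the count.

5

C3 is sp3 (only σ bonds).
C1: sp
C2: sp
C3: sp3 ✓
C4: sp
C5: sp
C6: sp3 ✓
C7: sp2
C8: sp2
C9: sp3 ✓
C10: sp3 ✓
C11: sp3 ✓
5 carbons are sp3.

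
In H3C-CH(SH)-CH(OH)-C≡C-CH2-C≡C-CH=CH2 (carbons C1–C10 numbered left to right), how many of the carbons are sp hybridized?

C1: sp3
C2: sp3
C3: sp3
C4: sp ✓
C5: sp ✓
C6: sp3
C7: sp ✓
C8: sp ✓
C9: sp2
C10: sp2
C4, C5, C7, C8 → 4 sp carbons.

4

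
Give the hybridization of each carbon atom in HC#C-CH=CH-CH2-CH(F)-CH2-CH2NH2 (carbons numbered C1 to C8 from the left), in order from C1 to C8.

C1 sp, C2 sp, C3 sp2, C4 sp2, C5 sp3, C6 sp3, C7 sp3, C8 sp3

C1: 2 σ bonds, plus two π bonds — 2 electron domains, sp.
C2 — 2 σ bonds, plus two π bonds. Steric number 2, so sp.
C3 is sp2: 3 σ bonds, plus one π bond, 3 electron-density regions.
C4 is sp2: 3 σ bonds, plus one π bond, 3 electron-density regions.
C5 (4 σ bonds) has steric number 4: sp3.
C6 carries 4 σ bonds, giving a steric number of 4, so it is sp3.
C7 is sp3: 4 σ bonds, 4 electron-density regions.
C8 carries 4 σ bonds, giving a steric number of 4, so it is sp3.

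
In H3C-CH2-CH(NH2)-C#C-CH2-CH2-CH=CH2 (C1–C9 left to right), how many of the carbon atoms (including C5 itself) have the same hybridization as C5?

C5 is sp (two π bonds).
C1: sp3
C2: sp3
C3: sp3
C4: sp ✓
C5: sp ✓
C6: sp3
C7: sp3
C8: sp2
C9: sp2
2 carbons are sp.

2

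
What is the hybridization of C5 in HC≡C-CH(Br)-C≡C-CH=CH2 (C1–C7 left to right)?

C5: 2 σ bonds, plus two π bonds — 2 electron domains, sp.

sp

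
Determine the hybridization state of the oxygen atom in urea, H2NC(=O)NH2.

sp^2

The oxygen atom (1 σ bond and 2 lone pairs, plus one π bond) has steric number 3: sp2.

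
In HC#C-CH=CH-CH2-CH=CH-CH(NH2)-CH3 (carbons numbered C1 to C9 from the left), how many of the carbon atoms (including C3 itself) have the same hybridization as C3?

4

C3 is sp2 (one π bond).
C1: sp
C2: sp
C3: sp2 ✓
C4: sp2 ✓
C5: sp3
C6: sp2 ✓
C7: sp2 ✓
C8: sp3
C9: sp3
4 carbons are sp2.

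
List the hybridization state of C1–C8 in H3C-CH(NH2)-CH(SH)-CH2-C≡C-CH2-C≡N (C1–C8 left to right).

C1 sp3, C2 sp3, C3 sp3, C4 sp3, C5 sp, C6 sp, C7 sp3, C8 sp

C1 carries 4 σ bonds, giving a steric number of 4, so it is sp3.
C2 has 4 σ bonds: steric number 4 → sp3.
C3 has 4 σ bonds: steric number 4 → sp3.
C4 (4 σ bonds) has steric number 4: sp3.
C5: 2 σ bonds, plus two π bonds — 2 electron domains, sp.
C6 is sp: 2 σ bonds, plus two π bonds, 2 electron-density regions.
C7 — 4 σ bonds. Steric number 4, so sp3.
C8 — 2 σ bonds, plus two π bonds. Steric number 2, so sp.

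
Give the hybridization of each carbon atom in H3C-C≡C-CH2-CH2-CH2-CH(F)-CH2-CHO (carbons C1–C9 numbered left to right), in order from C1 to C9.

C1: 4 σ bonds — 4 electron domains, sp3.
C2 is sp: 2 σ bonds, plus two π bonds, 2 electron-density regions.
C3 carries 2 σ bonds, plus two π bonds, giving a steric number of 2, so it is sp.
C4 — 4 σ bonds. Steric number 4, so sp3.
C5 has 4 σ bonds: steric number 4 → sp3.
C6: 4 σ bonds; 4 regions of electron density → sp3.
C7: 4 σ bonds; 4 regions of electron density → sp3.
C8 is sp3: 4 σ bonds, 4 electron-density regions.
C9: 3 σ bonds, plus one π bond; 3 regions of electron density → sp2.

C1 sp3, C2 sp, C3 sp, C4 sp3, C5 sp3, C6 sp3, C7 sp3, C8 sp3, C9 sp2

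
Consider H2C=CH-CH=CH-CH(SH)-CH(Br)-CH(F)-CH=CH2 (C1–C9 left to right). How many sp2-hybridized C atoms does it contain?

6

C1: sp2 ✓
C2: sp2 ✓
C3: sp2 ✓
C4: sp2 ✓
C5: sp3
C6: sp3
C7: sp3
C8: sp2 ✓
C9: sp2 ✓
C1, C2, C3, C4, C8, C9 → 6 sp2 carbons.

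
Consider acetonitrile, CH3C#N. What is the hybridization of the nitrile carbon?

sp

The nitrile carbon (2 σ bonds, plus two π bonds) has steric number 2: sp.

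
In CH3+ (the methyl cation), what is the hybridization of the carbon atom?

sp²

Three σ bonds to H, empty p orbital → sp2, trigonal planar.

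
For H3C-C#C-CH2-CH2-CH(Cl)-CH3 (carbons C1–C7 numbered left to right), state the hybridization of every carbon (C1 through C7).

C1 sp3, C2 sp, C3 sp, C4 sp3, C5 sp3, C6 sp3, C7 sp3

C1: 4 σ bonds — 4 electron domains, sp3.
C2 — 2 σ bonds, plus two π bonds. Steric number 2, so sp.
C3: 2 σ bonds, plus two π bonds — 2 electron domains, sp.
C4 is sp3: 4 σ bonds, 4 electron-density regions.
C5: 4 σ bonds; 4 regions of electron density → sp3.
C6 — 4 σ bonds. Steric number 4, so sp3.
C7: 4 σ bonds — 4 electron domains, sp3.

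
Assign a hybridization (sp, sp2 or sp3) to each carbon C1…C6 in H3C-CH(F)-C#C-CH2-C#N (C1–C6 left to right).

C1 is sp3: 4 σ bonds, 4 electron-density regions.
C2 (4 σ bonds) has steric number 4: sp3.
C3 carries 2 σ bonds, plus two π bonds, giving a steric number of 2, so it is sp.
C4 is sp: 2 σ bonds, plus two π bonds, 2 electron-density regions.
C5 — 4 σ bonds. Steric number 4, so sp3.
C6: 2 σ bonds, plus two π bonds; 2 regions of electron density → sp.

C1 sp3, C2 sp3, C3 sp, C4 sp, C5 sp3, C6 sp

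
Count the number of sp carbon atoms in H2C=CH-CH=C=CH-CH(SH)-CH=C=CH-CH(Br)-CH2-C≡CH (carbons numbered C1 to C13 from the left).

4

C1: sp2
C2: sp2
C3: sp2
C4: sp ✓
C5: sp2
C6: sp3
C7: sp2
C8: sp ✓
C9: sp2
C10: sp3
C11: sp3
C12: sp ✓
C13: sp ✓
C4, C8, C12, C13 → 4 sp carbons.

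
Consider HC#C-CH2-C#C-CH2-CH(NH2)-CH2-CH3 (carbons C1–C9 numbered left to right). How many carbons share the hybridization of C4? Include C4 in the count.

4

C4 is sp (two π bonds).
C1: sp ✓
C2: sp ✓
C3: sp3
C4: sp ✓
C5: sp ✓
C6: sp3
C7: sp3
C8: sp3
C9: sp3
4 carbons are sp.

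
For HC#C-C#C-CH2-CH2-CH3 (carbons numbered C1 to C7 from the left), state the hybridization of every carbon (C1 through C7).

C1: 2 σ bonds, plus two π bonds; 2 regions of electron density → sp.
C2 carries 2 σ bonds, plus two π bonds, giving a steric number of 2, so it is sp.
C3 — 2 σ bonds, plus two π bonds. Steric number 2, so sp.
C4 — 2 σ bonds, plus two π bonds. Steric number 2, so sp.
C5 has 4 σ bonds: steric number 4 → sp3.
C6: 4 σ bonds — 4 electron domains, sp3.
C7 — 4 σ bonds. Steric number 4, so sp3.

C1 sp, C2 sp, C3 sp, C4 sp, C5 sp3, C6 sp3, C7 sp3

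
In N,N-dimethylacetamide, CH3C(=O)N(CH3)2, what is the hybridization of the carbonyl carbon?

sp2

The carbonyl carbon carries 3 σ bonds, plus one π bond, giving a steric number of 3, so it is sp2.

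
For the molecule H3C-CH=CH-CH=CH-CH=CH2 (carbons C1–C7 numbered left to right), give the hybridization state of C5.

sp2

C5 (3 σ bonds, plus one π bond) has steric number 3: sp2.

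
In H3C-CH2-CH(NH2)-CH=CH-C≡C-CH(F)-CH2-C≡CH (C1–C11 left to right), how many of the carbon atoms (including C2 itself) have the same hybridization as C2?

5

C2 is sp3 (only σ bonds).
C1: sp3 ✓
C2: sp3 ✓
C3: sp3 ✓
C4: sp2
C5: sp2
C6: sp
C7: sp
C8: sp3 ✓
C9: sp3 ✓
C10: sp
C11: sp
5 carbons are sp3.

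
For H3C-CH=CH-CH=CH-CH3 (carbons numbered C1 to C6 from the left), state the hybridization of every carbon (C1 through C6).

C1 has 4 σ bonds: steric number 4 → sp3.
C2 (3 σ bonds, plus one π bond) has steric number 3: sp2.
C3 (3 σ bonds, plus one π bond) has steric number 3: sp2.
C4 has 3 σ bonds, plus one π bond: steric number 3 → sp2.
C5 (3 σ bonds, plus one π bond) has steric number 3: sp2.
C6: 4 σ bonds; 4 regions of electron density → sp3.

C1 sp3, C2 sp2, C3 sp2, C4 sp2, C5 sp2, C6 sp3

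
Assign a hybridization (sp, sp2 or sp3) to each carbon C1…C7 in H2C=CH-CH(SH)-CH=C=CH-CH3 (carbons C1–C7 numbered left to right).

C1 sp2, C2 sp2, C3 sp3, C4 sp2, C5 sp, C6 sp2, C7 sp3

C1: 3 σ bonds, plus one π bond — 3 electron domains, sp2.
C2 (3 σ bonds, plus one π bond) has steric number 3: sp2.
C3 carries 4 σ bonds, giving a steric number of 4, so it is sp3.
C4 has 3 σ bonds, plus one π bond: steric number 3 → sp2.
C5: 2 σ bonds, plus two π bonds; 2 regions of electron density → sp.
C6 is sp2: 3 σ bonds, plus one π bond, 3 electron-density regions.
C7 is sp3: 4 σ bonds, 4 electron-density regions.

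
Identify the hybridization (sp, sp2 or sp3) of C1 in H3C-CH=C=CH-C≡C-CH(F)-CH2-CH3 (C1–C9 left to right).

sp³

C1 is sp3: 4 σ bonds, 4 electron-density regions.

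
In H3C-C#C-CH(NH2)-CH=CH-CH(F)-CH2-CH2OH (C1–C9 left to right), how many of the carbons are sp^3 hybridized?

5

C1: sp3 ✓
C2: sp
C3: sp
C4: sp3 ✓
C5: sp2
C6: sp2
C7: sp3 ✓
C8: sp3 ✓
C9: sp3 ✓
C1, C4, C7, C8, C9 → 5 sp3 carbons.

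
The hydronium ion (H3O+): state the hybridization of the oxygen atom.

sp^3

Three σ bonds + one lone pair = steric number 4 → sp3.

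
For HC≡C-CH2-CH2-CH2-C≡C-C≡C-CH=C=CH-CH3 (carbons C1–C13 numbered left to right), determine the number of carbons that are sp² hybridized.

2

C1: sp
C2: sp
C3: sp3
C4: sp3
C5: sp3
C6: sp
C7: sp
C8: sp
C9: sp
C10: sp2 ✓
C11: sp
C12: sp2 ✓
C13: sp3
C10, C12 → 2 sp2 carbons.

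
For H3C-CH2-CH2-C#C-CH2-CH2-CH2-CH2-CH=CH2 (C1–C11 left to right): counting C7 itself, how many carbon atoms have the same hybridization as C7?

7

C7 is sp3 (only σ bonds).
C1: sp3 ✓
C2: sp3 ✓
C3: sp3 ✓
C4: sp
C5: sp
C6: sp3 ✓
C7: sp3 ✓
C8: sp3 ✓
C9: sp3 ✓
C10: sp2
C11: sp2
7 carbons are sp3.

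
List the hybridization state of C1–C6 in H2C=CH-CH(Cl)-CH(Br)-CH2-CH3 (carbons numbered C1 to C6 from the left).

C1 sp2, C2 sp2, C3 sp3, C4 sp3, C5 sp3, C6 sp3

C1 has 3 σ bonds, plus one π bond: steric number 3 → sp2.
C2 (3 σ bonds, plus one π bond) has steric number 3: sp2.
C3 has 4 σ bonds: steric number 4 → sp3.
C4: 4 σ bonds — 4 electron domains, sp3.
C5 (4 σ bonds) has steric number 4: sp3.
C6 — 4 σ bonds. Steric number 4, so sp3.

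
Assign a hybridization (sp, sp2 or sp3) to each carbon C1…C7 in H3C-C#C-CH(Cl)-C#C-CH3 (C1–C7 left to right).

C1 has 4 σ bonds: steric number 4 → sp3.
C2 is sp: 2 σ bonds, plus two π bonds, 2 electron-density regions.
C3 carries 2 σ bonds, plus two π bonds, giving a steric number of 2, so it is sp.
C4 is sp3: 4 σ bonds, 4 electron-density regions.
C5 has 2 σ bonds, plus two π bonds: steric number 2 → sp.
C6: 2 σ bonds, plus two π bonds — 2 electron domains, sp.
C7 is sp3: 4 σ bonds, 4 electron-density regions.

C1 sp3, C2 sp, C3 sp, C4 sp3, C5 sp, C6 sp, C7 sp3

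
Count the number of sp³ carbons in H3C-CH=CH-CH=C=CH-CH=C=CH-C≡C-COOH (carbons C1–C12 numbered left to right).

C1: sp3 ✓
C2: sp2
C3: sp2
C4: sp2
C5: sp
C6: sp2
C7: sp2
C8: sp
C9: sp2
C10: sp
C11: sp
C12: sp2
C1 → 1 sp3 carbon.

1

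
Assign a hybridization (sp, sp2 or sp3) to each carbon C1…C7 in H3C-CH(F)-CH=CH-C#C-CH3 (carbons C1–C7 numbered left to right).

C1 sp3, C2 sp3, C3 sp2, C4 sp2, C5 sp, C6 sp, C7 sp3

C1 — 4 σ bonds. Steric number 4, so sp3.
C2 carries 4 σ bonds, giving a steric number of 4, so it is sp3.
C3: 3 σ bonds, plus one π bond; 3 regions of electron density → sp2.
C4 (3 σ bonds, plus one π bond) has steric number 3: sp2.
C5 is sp: 2 σ bonds, plus two π bonds, 2 electron-density regions.
C6 has 2 σ bonds, plus two π bonds: steric number 2 → sp.
C7 has 4 σ bonds: steric number 4 → sp3.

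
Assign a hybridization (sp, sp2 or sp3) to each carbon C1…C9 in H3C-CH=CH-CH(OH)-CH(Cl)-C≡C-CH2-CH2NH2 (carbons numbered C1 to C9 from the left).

C1 sp3, C2 sp2, C3 sp2, C4 sp3, C5 sp3, C6 sp, C7 sp, C8 sp3, C9 sp3

C1 is sp3: 4 σ bonds, 4 electron-density regions.
C2 has 3 σ bonds, plus one π bond: steric number 3 → sp2.
C3 — 3 σ bonds, plus one π bond. Steric number 3, so sp2.
C4: 4 σ bonds — 4 electron domains, sp3.
C5: 4 σ bonds — 4 electron domains, sp3.
C6: 2 σ bonds, plus two π bonds — 2 electron domains, sp.
C7 carries 2 σ bonds, plus two π bonds, giving a steric number of 2, so it is sp.
C8 (4 σ bonds) has steric number 4: sp3.
C9 (4 σ bonds) has steric number 4: sp3.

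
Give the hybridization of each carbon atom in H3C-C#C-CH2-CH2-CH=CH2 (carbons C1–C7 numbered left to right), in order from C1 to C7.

C1 sp3, C2 sp, C3 sp, C4 sp3, C5 sp3, C6 sp2, C7 sp2

C1 carries 4 σ bonds, giving a steric number of 4, so it is sp3.
C2 (2 σ bonds, plus two π bonds) has steric number 2: sp.
C3: 2 σ bonds, plus two π bonds; 2 regions of electron density → sp.
C4 (4 σ bonds) has steric number 4: sp3.
C5 has 4 σ bonds: steric number 4 → sp3.
C6 (3 σ bonds, plus one π bond) has steric number 3: sp2.
C7: 3 σ bonds, plus one π bond — 3 electron domains, sp2.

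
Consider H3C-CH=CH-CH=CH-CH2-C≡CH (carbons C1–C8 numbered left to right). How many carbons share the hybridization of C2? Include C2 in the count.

C2 is sp2 (one π bond).
C1: sp3
C2: sp2 ✓
C3: sp2 ✓
C4: sp2 ✓
C5: sp2 ✓
C6: sp3
C7: sp
C8: sp
4 carbons are sp2.

4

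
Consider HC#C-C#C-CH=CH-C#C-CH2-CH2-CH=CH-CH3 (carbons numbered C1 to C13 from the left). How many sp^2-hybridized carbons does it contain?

C1: sp
C2: sp
C3: sp
C4: sp
C5: sp2 ✓
C6: sp2 ✓
C7: sp
C8: sp
C9: sp3
C10: sp3
C11: sp2 ✓
C12: sp2 ✓
C13: sp3
C5, C6, C11, C12 → 4 sp2 carbons.

4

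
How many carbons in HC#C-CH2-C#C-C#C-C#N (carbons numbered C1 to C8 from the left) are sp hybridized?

C1: sp ✓
C2: sp ✓
C3: sp3
C4: sp ✓
C5: sp ✓
C6: sp ✓
C7: sp ✓
C8: sp ✓
C1, C2, C4, C5, C6, C7, C8 → 7 sp carbons.

7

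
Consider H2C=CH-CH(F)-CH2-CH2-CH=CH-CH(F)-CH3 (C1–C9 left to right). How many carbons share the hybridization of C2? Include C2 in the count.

4

C2 is sp2 (one π bond).
C1: sp2 ✓
C2: sp2 ✓
C3: sp3
C4: sp3
C5: sp3
C6: sp2 ✓
C7: sp2 ✓
C8: sp3
C9: sp3
4 carbons are sp2.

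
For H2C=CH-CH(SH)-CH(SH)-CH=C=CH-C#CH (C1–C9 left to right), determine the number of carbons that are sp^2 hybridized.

C1: sp2 ✓
C2: sp2 ✓
C3: sp3
C4: sp3
C5: sp2 ✓
C6: sp
C7: sp2 ✓
C8: sp
C9: sp
C1, C2, C5, C7 → 4 sp2 carbons.

4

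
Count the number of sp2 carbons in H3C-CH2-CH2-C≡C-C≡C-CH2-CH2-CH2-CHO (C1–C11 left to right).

1

C1: sp3
C2: sp3
C3: sp3
C4: sp
C5: sp
C6: sp
C7: sp
C8: sp3
C9: sp3
C10: sp3
C11: sp2 ✓
C11 → 1 sp2 carbon.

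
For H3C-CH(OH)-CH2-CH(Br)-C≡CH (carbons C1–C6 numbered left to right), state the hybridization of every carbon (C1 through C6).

C1 — 4 σ bonds. Steric number 4, so sp3.
C2: 4 σ bonds; 4 regions of electron density → sp3.
C3 (4 σ bonds) has steric number 4: sp3.
C4 has 4 σ bonds: steric number 4 → sp3.
C5 — 2 σ bonds, plus two π bonds. Steric number 2, so sp.
C6 carries 2 σ bonds, plus two π bonds, giving a steric number of 2, so it is sp.

C1 sp3, C2 sp3, C3 sp3, C4 sp3, C5 sp, C6 sp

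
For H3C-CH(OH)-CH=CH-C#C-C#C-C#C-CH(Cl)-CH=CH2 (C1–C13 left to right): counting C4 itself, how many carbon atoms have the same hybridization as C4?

C4 is sp2 (one π bond).
C1: sp3
C2: sp3
C3: sp2 ✓
C4: sp2 ✓
C5: sp
C6: sp
C7: sp
C8: sp
C9: sp
C10: sp
C11: sp3
C12: sp2 ✓
C13: sp2 ✓
4 carbons are sp2.

4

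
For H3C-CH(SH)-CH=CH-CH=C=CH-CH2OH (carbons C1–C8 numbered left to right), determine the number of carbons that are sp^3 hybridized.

C1: sp3 ✓
C2: sp3 ✓
C3: sp2
C4: sp2
C5: sp2
C6: sp
C7: sp2
C8: sp3 ✓
C1, C2, C8 → 3 sp3 carbons.

3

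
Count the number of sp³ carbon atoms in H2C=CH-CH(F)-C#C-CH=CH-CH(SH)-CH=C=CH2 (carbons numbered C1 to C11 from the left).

2

C1: sp2
C2: sp2
C3: sp3 ✓
C4: sp
C5: sp
C6: sp2
C7: sp2
C8: sp3 ✓
C9: sp2
C10: sp
C11: sp2
C3, C8 → 2 sp3 carbons.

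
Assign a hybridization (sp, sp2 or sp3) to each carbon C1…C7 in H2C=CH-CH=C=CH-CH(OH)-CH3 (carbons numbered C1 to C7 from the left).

C1 sp2, C2 sp2, C3 sp2, C4 sp, C5 sp2, C6 sp3, C7 sp3

C1 is sp2: 3 σ bonds, plus one π bond, 3 electron-density regions.
C2 is sp2: 3 σ bonds, plus one π bond, 3 electron-density regions.
C3: 3 σ bonds, plus one π bond; 3 regions of electron density → sp2.
C4 — 2 σ bonds, plus two π bonds. Steric number 2, so sp.
C5 (3 σ bonds, plus one π bond) has steric number 3: sp2.
C6 has 4 σ bonds: steric number 4 → sp3.
C7 has 4 σ bonds: steric number 4 → sp3.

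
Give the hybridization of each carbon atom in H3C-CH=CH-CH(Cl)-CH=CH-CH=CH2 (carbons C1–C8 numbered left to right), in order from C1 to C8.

C1 sp3, C2 sp2, C3 sp2, C4 sp3, C5 sp2, C6 sp2, C7 sp2, C8 sp2

C1 — 4 σ bonds. Steric number 4, so sp3.
C2 carries 3 σ bonds, plus one π bond, giving a steric number of 3, so it is sp2.
C3: 3 σ bonds, plus one π bond; 3 regions of electron density → sp2.
C4 is sp3: 4 σ bonds, 4 electron-density regions.
C5: 3 σ bonds, plus one π bond; 3 regions of electron density → sp2.
C6 carries 3 σ bonds, plus one π bond, giving a steric number of 3, so it is sp2.
C7 is sp2: 3 σ bonds, plus one π bond, 3 electron-density regions.
C8 carries 3 σ bonds, plus one π bond, giving a steric number of 3, so it is sp2.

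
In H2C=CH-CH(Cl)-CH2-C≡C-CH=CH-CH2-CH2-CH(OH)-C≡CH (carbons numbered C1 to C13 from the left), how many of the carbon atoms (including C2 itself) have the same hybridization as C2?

C2 is sp2 (one π bond).
C1: sp2 ✓
C2: sp2 ✓
C3: sp3
C4: sp3
C5: sp
C6: sp
C7: sp2 ✓
C8: sp2 ✓
C9: sp3
C10: sp3
C11: sp3
C12: sp
C13: sp
4 carbons are sp2.

4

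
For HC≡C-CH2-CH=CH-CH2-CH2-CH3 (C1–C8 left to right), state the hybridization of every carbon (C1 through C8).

C1 sp, C2 sp, C3 sp3, C4 sp2, C5 sp2, C6 sp3, C7 sp3, C8 sp3

C1 — 2 σ bonds, plus two π bonds. Steric number 2, so sp.
C2 has 2 σ bonds, plus two π bonds: steric number 2 → sp.
C3: 4 σ bonds; 4 regions of electron density → sp3.
C4 (3 σ bonds, plus one π bond) has steric number 3: sp2.
C5 carries 3 σ bonds, plus one π bond, giving a steric number of 3, so it is sp2.
C6: 4 σ bonds — 4 electron domains, sp3.
C7 carries 4 σ bonds, giving a steric number of 4, so it is sp3.
C8 is sp3: 4 σ bonds, 4 electron-density regions.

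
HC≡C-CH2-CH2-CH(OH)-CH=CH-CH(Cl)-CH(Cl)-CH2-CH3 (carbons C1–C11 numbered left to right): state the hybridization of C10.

C10 (4 σ bonds) has steric number 4: sp3.

sp^3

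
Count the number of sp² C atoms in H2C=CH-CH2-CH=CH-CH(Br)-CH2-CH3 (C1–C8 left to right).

C1: sp2 ✓
C2: sp2 ✓
C3: sp3
C4: sp2 ✓
C5: sp2 ✓
C6: sp3
C7: sp3
C8: sp3
C1, C2, C4, C5 → 4 sp2 carbons.

4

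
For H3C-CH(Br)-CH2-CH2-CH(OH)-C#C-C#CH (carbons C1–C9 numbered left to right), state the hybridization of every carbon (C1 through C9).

C1 (4 σ bonds) has steric number 4: sp3.
C2 is sp3: 4 σ bonds, 4 electron-density regions.
C3 (4 σ bonds) has steric number 4: sp3.
C4 has 4 σ bonds: steric number 4 → sp3.
C5 — 4 σ bonds. Steric number 4, so sp3.
C6: 2 σ bonds, plus two π bonds — 2 electron domains, sp.
C7 has 2 σ bonds, plus two π bonds: steric number 2 → sp.
C8 — 2 σ bonds, plus two π bonds. Steric number 2, so sp.
C9: 2 σ bonds, plus two π bonds — 2 electron domains, sp.

C1 sp3, C2 sp3, C3 sp3, C4 sp3, C5 sp3, C6 sp, C7 sp, C8 sp, C9 sp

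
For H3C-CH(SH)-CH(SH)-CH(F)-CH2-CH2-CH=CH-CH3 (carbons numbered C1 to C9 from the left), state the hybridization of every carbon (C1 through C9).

C1: 4 σ bonds — 4 electron domains, sp3.
C2 — 4 σ bonds. Steric number 4, so sp3.
C3 (4 σ bonds) has steric number 4: sp3.
C4 — 4 σ bonds. Steric number 4, so sp3.
C5: 4 σ bonds — 4 electron domains, sp3.
C6 carries 4 σ bonds, giving a steric number of 4, so it is sp3.
C7: 3 σ bonds, plus one π bond; 3 regions of electron density → sp2.
C8 (3 σ bonds, plus one π bond) has steric number 3: sp2.
C9 is sp3: 4 σ bonds, 4 electron-density regions.

C1 sp3, C2 sp3, C3 sp3, C4 sp3, C5 sp3, C6 sp3, C7 sp2, C8 sp2, C9 sp3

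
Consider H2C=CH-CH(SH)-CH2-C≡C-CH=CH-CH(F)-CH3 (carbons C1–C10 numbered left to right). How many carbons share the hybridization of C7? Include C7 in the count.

4

C7 is sp2 (one π bond).
C1: sp2 ✓
C2: sp2 ✓
C3: sp3
C4: sp3
C5: sp
C6: sp
C7: sp2 ✓
C8: sp2 ✓
C9: sp3
C10: sp3
4 carbons are sp2.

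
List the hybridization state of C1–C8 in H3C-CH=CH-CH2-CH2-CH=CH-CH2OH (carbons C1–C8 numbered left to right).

C1 has 4 σ bonds: steric number 4 → sp3.
C2: 3 σ bonds, plus one π bond — 3 electron domains, sp2.
C3 is sp2: 3 σ bonds, plus one π bond, 3 electron-density regions.
C4 (4 σ bonds) has steric number 4: sp3.
C5: 4 σ bonds; 4 regions of electron density → sp3.
C6 has 3 σ bonds, plus one π bond: steric number 3 → sp2.
C7: 3 σ bonds, plus one π bond — 3 electron domains, sp2.
C8 is sp3: 4 σ bonds, 4 electron-density regions.

C1 sp3, C2 sp2, C3 sp2, C4 sp3, C5 sp3, C6 sp2, C7 sp2, C8 sp3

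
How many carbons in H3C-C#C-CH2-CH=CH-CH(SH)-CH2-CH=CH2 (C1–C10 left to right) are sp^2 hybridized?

4

C1: sp3
C2: sp
C3: sp
C4: sp3
C5: sp2 ✓
C6: sp2 ✓
C7: sp3
C8: sp3
C9: sp2 ✓
C10: sp2 ✓
C5, C6, C9, C10 → 4 sp2 carbons.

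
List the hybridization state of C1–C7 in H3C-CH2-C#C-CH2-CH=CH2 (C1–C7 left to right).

C1 carries 4 σ bonds, giving a steric number of 4, so it is sp3.
C2 is sp3: 4 σ bonds, 4 electron-density regions.
C3: 2 σ bonds, plus two π bonds; 2 regions of electron density → sp.
C4 (2 σ bonds, plus two π bonds) has steric number 2: sp.
C5: 4 σ bonds; 4 regions of electron density → sp3.
C6 has 3 σ bonds, plus one π bond: steric number 3 → sp2.
C7 (3 σ bonds, plus one π bond) has steric number 3: sp2.

C1 sp3, C2 sp3, C3 sp, C4 sp, C5 sp3, C6 sp2, C7 sp2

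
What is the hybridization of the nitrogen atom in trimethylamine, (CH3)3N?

sp^3

The nitrogen atom: 3 σ bonds and 1 lone pair — 4 electron domains, sp3.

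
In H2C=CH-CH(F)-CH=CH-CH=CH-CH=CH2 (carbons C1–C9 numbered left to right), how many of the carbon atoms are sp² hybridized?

C1: sp2 ✓
C2: sp2 ✓
C3: sp3
C4: sp2 ✓
C5: sp2 ✓
C6: sp2 ✓
C7: sp2 ✓
C8: sp2 ✓
C9: sp2 ✓
C1, C2, C4, C5, C6, C7, C8, C9 → 8 sp2 carbons.

8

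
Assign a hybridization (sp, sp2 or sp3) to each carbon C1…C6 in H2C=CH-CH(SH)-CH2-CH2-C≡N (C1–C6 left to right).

C1 (3 σ bonds, plus one π bond) has steric number 3: sp2.
C2 carries 3 σ bonds, plus one π bond, giving a steric number of 3, so it is sp2.
C3 is sp3: 4 σ bonds, 4 electron-density regions.
C4 (4 σ bonds) has steric number 4: sp3.
C5: 4 σ bonds; 4 regions of electron density → sp3.
C6 carries 2 σ bonds, plus two π bonds, giving a steric number of 2, so it is sp.

C1 sp2, C2 sp2, C3 sp3, C4 sp3, C5 sp3, C6 sp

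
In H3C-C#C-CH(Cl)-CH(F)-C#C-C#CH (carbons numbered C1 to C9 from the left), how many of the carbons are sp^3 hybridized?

C1: sp3 ✓
C2: sp
C3: sp
C4: sp3 ✓
C5: sp3 ✓
C6: sp
C7: sp
C8: sp
C9: sp
C1, C4, C5 → 3 sp3 carbons.

3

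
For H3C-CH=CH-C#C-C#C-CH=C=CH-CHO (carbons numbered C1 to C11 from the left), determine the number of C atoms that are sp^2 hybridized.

C1: sp3
C2: sp2 ✓
C3: sp2 ✓
C4: sp
C5: sp
C6: sp
C7: sp
C8: sp2 ✓
C9: sp
C10: sp2 ✓
C11: sp2 ✓
C2, C3, C8, C10, C11 → 5 sp2 carbons.

5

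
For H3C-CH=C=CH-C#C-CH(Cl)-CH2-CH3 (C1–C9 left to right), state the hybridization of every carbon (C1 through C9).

C1 carries 4 σ bonds, giving a steric number of 4, so it is sp3.
C2: 3 σ bonds, plus one π bond; 3 regions of electron density → sp2.
C3: 2 σ bonds, plus two π bonds — 2 electron domains, sp.
C4 carries 3 σ bonds, plus one π bond, giving a steric number of 3, so it is sp2.
C5 — 2 σ bonds, plus two π bonds. Steric number 2, so sp.
C6 is sp: 2 σ bonds, plus two π bonds, 2 electron-density regions.
C7: 4 σ bonds — 4 electron domains, sp3.
C8 has 4 σ bonds: steric number 4 → sp3.
C9 has 4 σ bonds: steric number 4 → sp3.

C1 sp3, C2 sp2, C3 sp, C4 sp2, C5 sp, C6 sp, C7 sp3, C8 sp3, C9 sp3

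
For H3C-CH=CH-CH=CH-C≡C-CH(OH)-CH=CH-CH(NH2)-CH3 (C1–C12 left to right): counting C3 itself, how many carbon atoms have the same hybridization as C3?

C3 is sp2 (one π bond).
C1: sp3
C2: sp2 ✓
C3: sp2 ✓
C4: sp2 ✓
C5: sp2 ✓
C6: sp
C7: sp
C8: sp3
C9: sp2 ✓
C10: sp2 ✓
C11: sp3
C12: sp3
6 carbons are sp2.

6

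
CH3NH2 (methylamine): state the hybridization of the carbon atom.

sp^3

The carbon atom carries 4 σ bonds, giving a steric number of 4, so it is sp3.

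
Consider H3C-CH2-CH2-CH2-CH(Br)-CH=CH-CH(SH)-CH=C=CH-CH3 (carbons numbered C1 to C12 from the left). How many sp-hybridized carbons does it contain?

1

C1: sp3
C2: sp3
C3: sp3
C4: sp3
C5: sp3
C6: sp2
C7: sp2
C8: sp3
C9: sp2
C10: sp ✓
C11: sp2
C12: sp3
C10 → 1 sp carbon.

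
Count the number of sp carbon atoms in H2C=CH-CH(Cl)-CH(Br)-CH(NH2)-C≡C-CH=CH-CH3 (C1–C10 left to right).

2

C1: sp2
C2: sp2
C3: sp3
C4: sp3
C5: sp3
C6: sp ✓
C7: sp ✓
C8: sp2
C9: sp2
C10: sp3
C6, C7 → 2 sp carbons.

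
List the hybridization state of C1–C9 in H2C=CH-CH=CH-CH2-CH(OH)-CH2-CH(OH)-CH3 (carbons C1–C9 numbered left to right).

C1 sp2, C2 sp2, C3 sp2, C4 sp2, C5 sp3, C6 sp3, C7 sp3, C8 sp3, C9 sp3

C1 has 3 σ bonds, plus one π bond: steric number 3 → sp2.
C2 is sp2: 3 σ bonds, plus one π bond, 3 electron-density regions.
C3: 3 σ bonds, plus one π bond — 3 electron domains, sp2.
C4 carries 3 σ bonds, plus one π bond, giving a steric number of 3, so it is sp2.
C5 has 4 σ bonds: steric number 4 → sp3.
C6: 4 σ bonds — 4 electron domains, sp3.
C7: 4 σ bonds — 4 electron domains, sp3.
C8 carries 4 σ bonds, giving a steric number of 4, so it is sp3.
C9: 4 σ bonds; 4 regions of electron density → sp3.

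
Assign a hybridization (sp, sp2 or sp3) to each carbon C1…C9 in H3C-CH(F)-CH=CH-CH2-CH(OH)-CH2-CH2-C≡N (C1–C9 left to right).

C1 carries 4 σ bonds, giving a steric number of 4, so it is sp3.
C2: 4 σ bonds; 4 regions of electron density → sp3.
C3 (3 σ bonds, plus one π bond) has steric number 3: sp2.
C4 is sp2: 3 σ bonds, plus one π bond, 3 electron-density regions.
C5 is sp3: 4 σ bonds, 4 electron-density regions.
C6 is sp3: 4 σ bonds, 4 electron-density regions.
C7: 4 σ bonds — 4 electron domains, sp3.
C8 — 4 σ bonds. Steric number 4, so sp3.
C9 carries 2 σ bonds, plus two π bonds, giving a steric number of 2, so it is sp.

C1 sp3, C2 sp3, C3 sp2, C4 sp2, C5 sp3, C6 sp3, C7 sp3, C8 sp3, C9 sp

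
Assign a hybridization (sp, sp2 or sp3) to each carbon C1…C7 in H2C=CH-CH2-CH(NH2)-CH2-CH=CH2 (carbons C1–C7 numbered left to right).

C1 is sp2: 3 σ bonds, plus one π bond, 3 electron-density regions.
C2 (3 σ bonds, plus one π bond) has steric number 3: sp2.
C3 carries 4 σ bonds, giving a steric number of 4, so it is sp3.
C4: 4 σ bonds — 4 electron domains, sp3.
C5 carries 4 σ bonds, giving a steric number of 4, so it is sp3.
C6 has 3 σ bonds, plus one π bond: steric number 3 → sp2.
C7: 3 σ bonds, plus one π bond; 3 regions of electron density → sp2.

C1 sp2, C2 sp2, C3 sp3, C4 sp3, C5 sp3, C6 sp2, C7 sp2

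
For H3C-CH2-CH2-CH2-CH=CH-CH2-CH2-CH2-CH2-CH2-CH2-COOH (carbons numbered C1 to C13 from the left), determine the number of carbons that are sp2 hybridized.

C1: sp3
C2: sp3
C3: sp3
C4: sp3
C5: sp2 ✓
C6: sp2 ✓
C7: sp3
C8: sp3
C9: sp3
C10: sp3
C11: sp3
C12: sp3
C13: sp2 ✓
C5, C6, C13 → 3 sp2 carbons.

3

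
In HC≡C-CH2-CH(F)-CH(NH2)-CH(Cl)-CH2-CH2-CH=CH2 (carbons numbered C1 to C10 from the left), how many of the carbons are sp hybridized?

C1: sp ✓
C2: sp ✓
C3: sp3
C4: sp3
C5: sp3
C6: sp3
C7: sp3
C8: sp3
C9: sp2
C10: sp2
C1, C2 → 2 sp carbons.

2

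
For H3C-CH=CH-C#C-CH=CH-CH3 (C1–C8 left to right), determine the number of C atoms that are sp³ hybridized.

C1: sp3 ✓
C2: sp2
C3: sp2
C4: sp
C5: sp
C6: sp2
C7: sp2
C8: sp3 ✓
C1, C8 → 2 sp3 carbons.

2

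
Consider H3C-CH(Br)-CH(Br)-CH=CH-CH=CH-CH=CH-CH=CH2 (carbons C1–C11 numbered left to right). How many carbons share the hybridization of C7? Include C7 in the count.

C7 is sp2 (one π bond).
C1: sp3
C2: sp3
C3: sp3
C4: sp2 ✓
C5: sp2 ✓
C6: sp2 ✓
C7: sp2 ✓
C8: sp2 ✓
C9: sp2 ✓
C10: sp2 ✓
C11: sp2 ✓
8 carbons are sp2.

8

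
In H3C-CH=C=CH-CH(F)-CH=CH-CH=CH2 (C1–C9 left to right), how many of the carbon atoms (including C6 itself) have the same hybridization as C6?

6

C6 is sp2 (one π bond).
C1: sp3
C2: sp2 ✓
C3: sp
C4: sp2 ✓
C5: sp3
C6: sp2 ✓
C7: sp2 ✓
C8: sp2 ✓
C9: sp2 ✓
6 carbons are sp2.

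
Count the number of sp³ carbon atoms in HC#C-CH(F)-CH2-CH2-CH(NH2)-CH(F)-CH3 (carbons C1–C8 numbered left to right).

6

C1: sp
C2: sp
C3: sp3 ✓
C4: sp3 ✓
C5: sp3 ✓
C6: sp3 ✓
C7: sp3 ✓
C8: sp3 ✓
C3, C4, C5, C6, C7, C8 → 6 sp3 carbons.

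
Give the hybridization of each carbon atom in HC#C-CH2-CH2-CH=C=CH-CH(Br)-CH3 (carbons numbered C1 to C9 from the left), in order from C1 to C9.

C1 is sp: 2 σ bonds, plus two π bonds, 2 electron-density regions.
C2 (2 σ bonds, plus two π bonds) has steric number 2: sp.
C3: 4 σ bonds; 4 regions of electron density → sp3.
C4: 4 σ bonds; 4 regions of electron density → sp3.
C5 — 3 σ bonds, plus one π bond. Steric number 3, so sp2.
C6 — 2 σ bonds, plus two π bonds. Steric number 2, so sp.
C7 (3 σ bonds, plus one π bond) has steric number 3: sp2.
C8 has 4 σ bonds: steric number 4 → sp3.
C9: 4 σ bonds; 4 regions of electron density → sp3.

C1 sp, C2 sp, C3 sp3, C4 sp3, C5 sp2, C6 sp, C7 sp2, C8 sp3, C9 sp3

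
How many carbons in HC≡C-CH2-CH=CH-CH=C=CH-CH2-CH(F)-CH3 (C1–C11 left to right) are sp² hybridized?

C1: sp
C2: sp
C3: sp3
C4: sp2 ✓
C5: sp2 ✓
C6: sp2 ✓
C7: sp
C8: sp2 ✓
C9: sp3
C10: sp3
C11: sp3
C4, C5, C6, C8 → 4 sp2 carbons.

4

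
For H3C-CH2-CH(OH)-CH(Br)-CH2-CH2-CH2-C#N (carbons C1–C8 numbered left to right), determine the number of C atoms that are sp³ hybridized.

7

C1: sp3 ✓
C2: sp3 ✓
C3: sp3 ✓
C4: sp3 ✓
C5: sp3 ✓
C6: sp3 ✓
C7: sp3 ✓
C8: sp
C1, C2, C3, C4, C5, C6, C7 → 7 sp3 carbons.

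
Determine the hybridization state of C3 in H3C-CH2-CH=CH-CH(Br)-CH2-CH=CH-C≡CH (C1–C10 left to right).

C3 — 3 σ bonds, plus one π bond. Steric number 3, so sp2.

sp²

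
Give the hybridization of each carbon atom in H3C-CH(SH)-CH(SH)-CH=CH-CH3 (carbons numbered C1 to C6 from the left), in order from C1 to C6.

C1 sp3, C2 sp3, C3 sp3, C4 sp2, C5 sp2, C6 sp3

C1 is sp3: 4 σ bonds, 4 electron-density regions.
C2: 4 σ bonds; 4 regions of electron density → sp3.
C3: 4 σ bonds — 4 electron domains, sp3.
C4: 3 σ bonds, plus one π bond; 3 regions of electron density → sp2.
C5 (3 σ bonds, plus one π bond) has steric number 3: sp2.
C6 is sp3: 4 σ bonds, 4 electron-density regions.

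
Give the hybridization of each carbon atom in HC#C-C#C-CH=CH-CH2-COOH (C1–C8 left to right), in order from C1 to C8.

C1: 2 σ bonds, plus two π bonds; 2 regions of electron density → sp.
C2 — 2 σ bonds, plus two π bonds. Steric number 2, so sp.
C3: 2 σ bonds, plus two π bonds; 2 regions of electron density → sp.
C4 is sp: 2 σ bonds, plus two π bonds, 2 electron-density regions.
C5 (3 σ bonds, plus one π bond) has steric number 3: sp2.
C6 (3 σ bonds, plus one π bond) has steric number 3: sp2.
C7 (4 σ bonds) has steric number 4: sp3.
C8 (3 σ bonds, plus one π bond) has steric number 3: sp2.

C1 sp, C2 sp, C3 sp, C4 sp, C5 sp2, C6 sp2, C7 sp3, C8 sp2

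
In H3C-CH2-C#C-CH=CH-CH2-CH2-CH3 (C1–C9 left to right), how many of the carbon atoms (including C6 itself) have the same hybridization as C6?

2

C6 is sp2 (one π bond).
C1: sp3
C2: sp3
C3: sp
C4: sp
C5: sp2 ✓
C6: sp2 ✓
C7: sp3
C8: sp3
C9: sp3
2 carbons are sp2.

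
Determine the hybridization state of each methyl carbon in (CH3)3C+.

Each methyl carbon (4 σ bonds) has steric number 4: sp3.

sp³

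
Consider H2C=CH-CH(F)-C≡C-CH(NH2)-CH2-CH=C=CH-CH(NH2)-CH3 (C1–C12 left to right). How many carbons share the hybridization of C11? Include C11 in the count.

5

C11 is sp3 (only σ bonds).
C1: sp2
C2: sp2
C3: sp3 ✓
C4: sp
C5: sp
C6: sp3 ✓
C7: sp3 ✓
C8: sp2
C9: sp
C10: sp2
C11: sp3 ✓
C12: sp3 ✓
5 carbons are sp3.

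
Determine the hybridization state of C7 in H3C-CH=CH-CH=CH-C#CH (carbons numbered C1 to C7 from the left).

C7 carries 2 σ bonds, plus two π bonds, giving a steric number of 2, so it is sp.

sp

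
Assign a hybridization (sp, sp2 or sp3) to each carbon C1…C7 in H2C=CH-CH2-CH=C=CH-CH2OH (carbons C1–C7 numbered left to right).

C1 has 3 σ bonds, plus one π bond: steric number 3 → sp2.
C2 — 3 σ bonds, plus one π bond. Steric number 3, so sp2.
C3 has 4 σ bonds: steric number 4 → sp3.
C4 carries 3 σ bonds, plus one π bond, giving a steric number of 3, so it is sp2.
C5 has 2 σ bonds, plus two π bonds: steric number 2 → sp.
C6 — 3 σ bonds, plus one π bond. Steric number 3, so sp2.
C7 carries 4 σ bonds, giving a steric number of 4, so it is sp3.

C1 sp2, C2 sp2, C3 sp3, C4 sp2, C5 sp, C6 sp2, C7 sp3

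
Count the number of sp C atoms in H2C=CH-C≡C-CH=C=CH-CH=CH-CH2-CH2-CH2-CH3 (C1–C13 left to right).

3

C1: sp2
C2: sp2
C3: sp ✓
C4: sp ✓
C5: sp2
C6: sp ✓
C7: sp2
C8: sp2
C9: sp2
C10: sp3
C11: sp3
C12: sp3
C13: sp3
C3, C4, C6 → 3 sp carbons.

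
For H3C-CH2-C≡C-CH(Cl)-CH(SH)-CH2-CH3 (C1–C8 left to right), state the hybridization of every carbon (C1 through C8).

C1 sp3, C2 sp3, C3 sp, C4 sp, C5 sp3, C6 sp3, C7 sp3, C8 sp3

C1: 4 σ bonds — 4 electron domains, sp3.
C2: 4 σ bonds; 4 regions of electron density → sp3.
C3 has 2 σ bonds, plus two π bonds: steric number 2 → sp.
C4: 2 σ bonds, plus two π bonds — 2 electron domains, sp.
C5 carries 4 σ bonds, giving a steric number of 4, so it is sp3.
C6 (4 σ bonds) has steric number 4: sp3.
C7: 4 σ bonds; 4 regions of electron density → sp3.
C8 — 4 σ bonds. Steric number 4, so sp3.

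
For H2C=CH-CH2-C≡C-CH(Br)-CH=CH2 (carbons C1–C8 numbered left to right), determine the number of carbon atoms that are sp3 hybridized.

C1: sp2
C2: sp2
C3: sp3 ✓
C4: sp
C5: sp
C6: sp3 ✓
C7: sp2
C8: sp2
C3, C6 → 2 sp3 carbons.

2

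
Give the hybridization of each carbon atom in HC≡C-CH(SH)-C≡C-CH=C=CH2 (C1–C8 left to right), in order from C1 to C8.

C1 sp, C2 sp, C3 sp3, C4 sp, C5 sp, C6 sp2, C7 sp, C8 sp2

C1 (2 σ bonds, plus two π bonds) has steric number 2: sp.
C2 has 2 σ bonds, plus two π bonds: steric number 2 → sp.
C3 has 4 σ bonds: steric number 4 → sp3.
C4 has 2 σ bonds, plus two π bonds: steric number 2 → sp.
C5 (2 σ bonds, plus two π bonds) has steric number 2: sp.
C6 carries 3 σ bonds, plus one π bond, giving a steric number of 3, so it is sp2.
C7: 2 σ bonds, plus two π bonds — 2 electron domains, sp.
C8: 3 σ bonds, plus one π bond — 3 electron domains, sp2.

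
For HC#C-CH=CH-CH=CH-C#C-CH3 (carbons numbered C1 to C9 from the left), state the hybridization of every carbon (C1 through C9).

C1 sp, C2 sp, C3 sp2, C4 sp2, C5 sp2, C6 sp2, C7 sp, C8 sp, C9 sp3

C1: 2 σ bonds, plus two π bonds; 2 regions of electron density → sp.
C2 carries 2 σ bonds, plus two π bonds, giving a steric number of 2, so it is sp.
C3 has 3 σ bonds, plus one π bond: steric number 3 → sp2.
C4: 3 σ bonds, plus one π bond — 3 electron domains, sp2.
C5 — 3 σ bonds, plus one π bond. Steric number 3, so sp2.
C6: 3 σ bonds, plus one π bond — 3 electron domains, sp2.
C7 is sp: 2 σ bonds, plus two π bonds, 2 electron-density regions.
C8 (2 σ bonds, plus two π bonds) has steric number 2: sp.
C9 has 4 σ bonds: steric number 4 → sp3.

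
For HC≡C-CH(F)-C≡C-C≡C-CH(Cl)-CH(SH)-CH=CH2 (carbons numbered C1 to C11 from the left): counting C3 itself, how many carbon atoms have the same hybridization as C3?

C3 is sp3 (only σ bonds).
C1: sp
C2: sp
C3: sp3 ✓
C4: sp
C5: sp
C6: sp
C7: sp
C8: sp3 ✓
C9: sp3 ✓
C10: sp2
C11: sp2
3 carbons are sp3.

3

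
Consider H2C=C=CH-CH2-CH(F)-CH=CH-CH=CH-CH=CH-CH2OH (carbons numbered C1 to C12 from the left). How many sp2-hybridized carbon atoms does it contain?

8

C1: sp2 ✓
C2: sp
C3: sp2 ✓
C4: sp3
C5: sp3
C6: sp2 ✓
C7: sp2 ✓
C8: sp2 ✓
C9: sp2 ✓
C10: sp2 ✓
C11: sp2 ✓
C12: sp3
C1, C3, C6, C7, C8, C9, C10, C11 → 8 sp2 carbons.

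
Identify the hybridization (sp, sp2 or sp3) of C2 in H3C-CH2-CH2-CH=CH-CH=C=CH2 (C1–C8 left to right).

sp^3

C2 is sp3: 4 σ bonds, 4 electron-density regions.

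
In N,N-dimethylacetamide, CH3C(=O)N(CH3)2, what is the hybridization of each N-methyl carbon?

sp3

Each N-methyl carbon carries 4 σ bonds, giving a steric number of 4, so it is sp3.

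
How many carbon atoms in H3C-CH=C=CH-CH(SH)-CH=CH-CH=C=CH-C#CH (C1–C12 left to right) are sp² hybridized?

C1: sp3
C2: sp2 ✓
C3: sp
C4: sp2 ✓
C5: sp3
C6: sp2 ✓
C7: sp2 ✓
C8: sp2 ✓
C9: sp
C10: sp2 ✓
C11: sp
C12: sp
C2, C4, C6, C7, C8, C10 → 6 sp2 carbons.

6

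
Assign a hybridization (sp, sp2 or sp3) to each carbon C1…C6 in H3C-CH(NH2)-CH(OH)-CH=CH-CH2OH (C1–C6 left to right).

C1 — 4 σ bonds. Steric number 4, so sp3.
C2: 4 σ bonds; 4 regions of electron density → sp3.
C3 carries 4 σ bonds, giving a steric number of 4, so it is sp3.
C4: 3 σ bonds, plus one π bond — 3 electron domains, sp2.
C5: 3 σ bonds, plus one π bond; 3 regions of electron density → sp2.
C6: 4 σ bonds — 4 electron domains, sp3.

C1 sp3, C2 sp3, C3 sp3, C4 sp2, C5 sp2, C6 sp3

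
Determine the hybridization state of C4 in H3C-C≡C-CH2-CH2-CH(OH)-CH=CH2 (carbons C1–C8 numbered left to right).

sp³

C4: 4 σ bonds — 4 electron domains, sp3.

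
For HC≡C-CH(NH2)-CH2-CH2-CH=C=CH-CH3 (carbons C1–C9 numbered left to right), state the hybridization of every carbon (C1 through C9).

C1: 2 σ bonds, plus two π bonds; 2 regions of electron density → sp.
C2 has 2 σ bonds, plus two π bonds: steric number 2 → sp.
C3 carries 4 σ bonds, giving a steric number of 4, so it is sp3.
C4 carries 4 σ bonds, giving a steric number of 4, so it is sp3.
C5 (4 σ bonds) has steric number 4: sp3.
C6 is sp2: 3 σ bonds, plus one π bond, 3 electron-density regions.
C7 carries 2 σ bonds, plus two π bonds, giving a steric number of 2, so it is sp.
C8 (3 σ bonds, plus one π bond) has steric number 3: sp2.
C9 carries 4 σ bonds, giving a steric number of 4, so it is sp3.

C1 sp, C2 sp, C3 sp3, C4 sp3, C5 sp3, C6 sp2, C7 sp, C8 sp2, C9 sp3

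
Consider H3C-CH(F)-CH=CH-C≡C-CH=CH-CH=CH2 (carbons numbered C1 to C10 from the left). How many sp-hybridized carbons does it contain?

2

C1: sp3
C2: sp3
C3: sp2
C4: sp2
C5: sp ✓
C6: sp ✓
C7: sp2
C8: sp2
C9: sp2
C10: sp2
C5, C6 → 2 sp carbons.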